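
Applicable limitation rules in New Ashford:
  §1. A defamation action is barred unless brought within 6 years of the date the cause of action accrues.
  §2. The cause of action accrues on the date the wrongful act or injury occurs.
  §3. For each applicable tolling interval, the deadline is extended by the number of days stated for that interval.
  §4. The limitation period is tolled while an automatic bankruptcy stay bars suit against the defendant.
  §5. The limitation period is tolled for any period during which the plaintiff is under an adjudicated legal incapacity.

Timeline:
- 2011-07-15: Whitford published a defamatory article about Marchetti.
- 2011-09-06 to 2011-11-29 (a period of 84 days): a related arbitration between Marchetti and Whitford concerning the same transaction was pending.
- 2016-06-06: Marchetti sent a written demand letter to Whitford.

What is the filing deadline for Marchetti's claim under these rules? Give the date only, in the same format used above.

2017-07-15

The cause of action accrued on 2011-07-15, the date of the act.
6 years from 2011-07-15 is 2017-07-15.
No stated provision tolls the period for a pending arbitration, so the interval from 2011-09-06 to 2011-11-29 has no effect on the deadline.
Nothing else in the chronology tolls or restarts the period.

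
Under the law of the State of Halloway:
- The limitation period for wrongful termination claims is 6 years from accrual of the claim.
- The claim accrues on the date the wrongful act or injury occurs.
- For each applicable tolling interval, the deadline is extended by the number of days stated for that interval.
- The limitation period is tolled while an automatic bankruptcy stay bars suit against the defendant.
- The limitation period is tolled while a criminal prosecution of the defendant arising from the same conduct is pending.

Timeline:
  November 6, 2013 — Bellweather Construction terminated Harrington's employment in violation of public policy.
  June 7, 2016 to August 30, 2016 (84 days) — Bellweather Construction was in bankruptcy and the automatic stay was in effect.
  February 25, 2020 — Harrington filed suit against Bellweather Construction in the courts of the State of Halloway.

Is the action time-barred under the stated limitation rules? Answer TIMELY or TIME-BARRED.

The claim accrued on November 6, 2013, when the wrongful act occurred.
The untolled deadline — 6 years after November 6, 2013 — is November 6, 2019.
The automatic bankruptcy stay from June 7, 2016 to August 30, 2016 tolled the period for 84 days, extending the deadline to January 29, 2020.
Filing on February 25, 2020 missed the January 29, 2020 deadline — the action is time-barred.

TIME-BARRED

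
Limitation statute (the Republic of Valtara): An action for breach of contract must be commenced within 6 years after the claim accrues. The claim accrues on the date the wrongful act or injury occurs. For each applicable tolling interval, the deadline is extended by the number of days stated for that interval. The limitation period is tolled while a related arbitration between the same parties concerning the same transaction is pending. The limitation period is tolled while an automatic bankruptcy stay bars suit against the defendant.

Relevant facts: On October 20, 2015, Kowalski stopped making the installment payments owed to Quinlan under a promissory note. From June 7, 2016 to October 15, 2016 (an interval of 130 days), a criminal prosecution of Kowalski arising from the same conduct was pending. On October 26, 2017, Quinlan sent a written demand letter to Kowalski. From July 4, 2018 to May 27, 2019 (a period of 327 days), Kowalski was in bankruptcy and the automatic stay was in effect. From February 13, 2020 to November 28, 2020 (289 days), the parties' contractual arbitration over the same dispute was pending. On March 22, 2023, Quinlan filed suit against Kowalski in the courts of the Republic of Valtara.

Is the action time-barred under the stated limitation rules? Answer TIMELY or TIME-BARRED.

The claim accrued on October 20, 2015, the date of the act.
6 years from October 20, 2015 is October 20, 2021.
Because the automatic bankruptcy stay ran from July 4, 2018 to May 27, 2019, the deadline is extended by 327 days to September 12, 2022.
The period was tolled for 289 days by the pending related arbitration (February 13, 2020 to November 28, 2020), pushing the deadline to June 28, 2023.
Although a criminal prosecution ran from June 7, 2016 to October 15, 2016, the stated rules do not make that a tolling event, so it is disregarded.
Nothing else in the chronology tolls or restarts the period.
Quinlan filed on March 22, 2023, before the June 28, 2023 deadline, so the action is timely.

TIMELY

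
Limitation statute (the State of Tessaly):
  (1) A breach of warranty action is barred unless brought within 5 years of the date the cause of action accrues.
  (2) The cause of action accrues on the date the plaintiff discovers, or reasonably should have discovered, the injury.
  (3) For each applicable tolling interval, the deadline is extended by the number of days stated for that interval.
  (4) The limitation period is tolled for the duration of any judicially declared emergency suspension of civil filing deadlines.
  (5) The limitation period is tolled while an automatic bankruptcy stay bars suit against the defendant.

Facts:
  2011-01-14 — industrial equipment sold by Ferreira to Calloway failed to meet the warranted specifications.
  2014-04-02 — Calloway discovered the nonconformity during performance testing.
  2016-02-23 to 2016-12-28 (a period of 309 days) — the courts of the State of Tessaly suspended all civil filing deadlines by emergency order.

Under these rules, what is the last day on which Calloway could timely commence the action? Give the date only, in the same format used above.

Accrual is tied to discovery, so the period began on 2014-04-02 rather than on 2011-01-14 when the act occurred.
5 years from 2014-04-02 is 2019-04-02.
The emergency suspension of filing deadlines from 2016-02-23 to 2016-12-28 tolled the period for 309 days, extending the deadline to 2020-02-05.

2020-02-05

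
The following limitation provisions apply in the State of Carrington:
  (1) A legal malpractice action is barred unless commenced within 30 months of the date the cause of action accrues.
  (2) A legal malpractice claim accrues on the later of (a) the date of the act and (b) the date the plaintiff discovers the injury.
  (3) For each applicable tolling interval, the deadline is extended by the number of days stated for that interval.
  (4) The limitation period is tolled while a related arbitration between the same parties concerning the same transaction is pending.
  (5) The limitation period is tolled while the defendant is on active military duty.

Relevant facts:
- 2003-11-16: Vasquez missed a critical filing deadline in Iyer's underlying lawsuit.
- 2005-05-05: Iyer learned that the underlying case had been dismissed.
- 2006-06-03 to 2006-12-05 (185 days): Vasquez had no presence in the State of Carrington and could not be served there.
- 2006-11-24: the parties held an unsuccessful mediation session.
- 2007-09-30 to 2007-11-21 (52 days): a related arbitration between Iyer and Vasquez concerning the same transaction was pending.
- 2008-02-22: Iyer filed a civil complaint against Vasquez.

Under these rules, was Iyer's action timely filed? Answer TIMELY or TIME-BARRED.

Because discovery on 2005-05-05 post-dates the 2003-11-16 act, accrual under the later-of rule falls on 2005-05-05.
The untolled deadline — 30 months after 2005-05-05 — is 2007-11-05.
The pending related arbitration from 2007-09-30 to 2007-11-21 tolled the period for 52 days, extending the deadline to 2007-12-27.
The defendant's absence from the jurisdiction from 2006-06-03 to 2006-12-05 does not toll the period, because no stated rule makes the defendant's absence a tolling event.
The other events in the timeline have no effect on the limitation period under the stated rules.
Filing on 2008-02-22 missed the 2007-12-27 deadline — the action is time-barred.

TIME-BARRED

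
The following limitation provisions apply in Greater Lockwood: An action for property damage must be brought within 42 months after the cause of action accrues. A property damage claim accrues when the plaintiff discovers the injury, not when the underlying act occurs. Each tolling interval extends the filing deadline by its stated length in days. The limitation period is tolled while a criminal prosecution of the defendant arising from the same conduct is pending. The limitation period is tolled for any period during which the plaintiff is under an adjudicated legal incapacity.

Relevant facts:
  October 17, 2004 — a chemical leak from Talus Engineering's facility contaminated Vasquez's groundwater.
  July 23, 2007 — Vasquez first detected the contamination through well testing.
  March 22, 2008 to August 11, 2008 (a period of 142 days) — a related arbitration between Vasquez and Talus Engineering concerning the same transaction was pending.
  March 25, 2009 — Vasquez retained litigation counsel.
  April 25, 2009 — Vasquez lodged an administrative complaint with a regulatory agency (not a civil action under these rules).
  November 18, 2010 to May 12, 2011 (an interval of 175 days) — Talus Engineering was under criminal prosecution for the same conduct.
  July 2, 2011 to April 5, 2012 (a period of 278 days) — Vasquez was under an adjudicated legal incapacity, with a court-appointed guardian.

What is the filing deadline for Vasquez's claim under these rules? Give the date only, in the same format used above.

April 20, 2012

The claim did not accrue until Vasquez discovered the injury on July 23, 2007; the October 17, 2004 act date does not start the clock under the stated rule.
Adding the 42 months base period to July 23, 2007 gives a deadline of January 23, 2011, before any tolling.
The pending criminal prosecution from November 18, 2010 to May 12, 2011 tolled the period for 175 days, extending the deadline to July 17, 2011.
The plaintiff's legal incapacity from July 2, 2011 to April 5, 2012 tolled the period for 278 days, extending the deadline to April 20, 2012.
Although a pending arbitration ran from March 22, 2008 to August 11, 2008, the stated rules do not make that a tolling event, so it is disregarded.
Nothing else in the chronology tolls or restarts the period.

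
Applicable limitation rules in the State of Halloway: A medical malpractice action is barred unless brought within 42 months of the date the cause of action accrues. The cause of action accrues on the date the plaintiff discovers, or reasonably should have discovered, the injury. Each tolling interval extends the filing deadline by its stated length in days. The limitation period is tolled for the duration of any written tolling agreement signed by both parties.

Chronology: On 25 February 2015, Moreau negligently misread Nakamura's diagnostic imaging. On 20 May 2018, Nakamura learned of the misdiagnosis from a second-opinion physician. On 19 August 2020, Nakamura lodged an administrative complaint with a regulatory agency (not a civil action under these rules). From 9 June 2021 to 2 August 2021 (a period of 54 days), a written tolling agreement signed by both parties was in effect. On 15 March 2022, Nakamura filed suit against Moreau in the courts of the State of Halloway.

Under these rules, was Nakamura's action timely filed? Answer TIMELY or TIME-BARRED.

Under the discovery rule, the claim accrued on 20 May 2018, when Nakamura discovered the injury — not on the 25 February 2015 date of the underlying act.
Adding the 42 months base period to 20 May 2018 gives a deadline of 20 November 2021, before any tolling.
Because the written tolling agreement ran from 9 June 2021 to 2 August 2021, the deadline is extended by 54 days to 13 January 2022.
None of the other events listed affects the running of the period under the stated rules.
Filing on 15 March 2022 missed the 13 January 2022 deadline — the action is time-barred.

TIME-BARRED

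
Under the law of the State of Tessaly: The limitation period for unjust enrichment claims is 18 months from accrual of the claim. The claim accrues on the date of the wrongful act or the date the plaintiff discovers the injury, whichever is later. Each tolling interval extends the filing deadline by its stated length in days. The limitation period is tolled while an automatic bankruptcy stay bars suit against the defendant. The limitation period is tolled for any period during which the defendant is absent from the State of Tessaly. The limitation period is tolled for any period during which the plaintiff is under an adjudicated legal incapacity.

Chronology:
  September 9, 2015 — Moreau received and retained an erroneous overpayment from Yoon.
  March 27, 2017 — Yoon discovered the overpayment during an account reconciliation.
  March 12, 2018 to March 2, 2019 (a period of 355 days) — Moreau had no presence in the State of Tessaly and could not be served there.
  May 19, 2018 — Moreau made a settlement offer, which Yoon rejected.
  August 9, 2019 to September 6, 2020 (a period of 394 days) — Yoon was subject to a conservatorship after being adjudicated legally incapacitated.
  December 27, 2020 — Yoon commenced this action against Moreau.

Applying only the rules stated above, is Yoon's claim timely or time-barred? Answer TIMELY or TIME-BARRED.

TIME-BARRED

Taking the later of the act (September 9, 2015) and discovery (March 27, 2017), the claim accrued on March 27, 2017.
Adding the 18 months base period to March 27, 2017 gives a deadline of September 27, 2018, before any tolling.
The defendant's absence from the jurisdiction from March 12, 2018 to March 2, 2019 tolled the period for 355 days, extending the deadline to September 17, 2019.
The plaintiff's legal incapacity from August 9, 2019 to September 6, 2020 tolled the period for 394 days, extending the deadline to October 15, 2020.
The other events in the timeline have no effect on the limitation period under the stated rules.
Filing on December 27, 2020 missed the October 15, 2020 deadline — the action is time-barred.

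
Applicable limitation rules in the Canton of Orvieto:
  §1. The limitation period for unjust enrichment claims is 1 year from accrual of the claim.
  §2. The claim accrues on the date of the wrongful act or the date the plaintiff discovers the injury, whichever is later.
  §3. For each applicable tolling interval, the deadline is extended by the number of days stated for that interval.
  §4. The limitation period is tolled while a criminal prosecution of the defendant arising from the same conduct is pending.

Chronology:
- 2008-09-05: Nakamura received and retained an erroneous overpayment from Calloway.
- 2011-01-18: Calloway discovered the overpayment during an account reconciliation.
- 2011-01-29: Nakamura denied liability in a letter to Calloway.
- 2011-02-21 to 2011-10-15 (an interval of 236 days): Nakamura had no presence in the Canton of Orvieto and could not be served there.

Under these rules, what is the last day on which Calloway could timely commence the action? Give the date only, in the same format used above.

Taking the later of the act (2008-09-05) and discovery (2011-01-18), the claim accrued on 2011-01-18.
Adding the 1 year base period to 2011-01-18 gives a deadline of 2012-01-18, before any tolling.
No stated provision tolls the period for the defendant's absence, so the interval from 2011-02-21 to 2011-10-15 has no effect on the deadline.
The other events in the timeline have no effect on the limitation period under the stated rules.

2012-01-18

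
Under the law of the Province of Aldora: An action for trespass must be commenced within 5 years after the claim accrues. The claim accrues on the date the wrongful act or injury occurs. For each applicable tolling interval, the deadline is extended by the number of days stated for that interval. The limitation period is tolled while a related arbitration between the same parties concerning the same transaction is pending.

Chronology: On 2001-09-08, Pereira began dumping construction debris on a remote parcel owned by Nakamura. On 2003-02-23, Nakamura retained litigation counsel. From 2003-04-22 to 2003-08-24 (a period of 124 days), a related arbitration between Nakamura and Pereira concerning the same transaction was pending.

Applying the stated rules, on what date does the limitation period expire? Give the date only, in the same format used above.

2007-01-10

The claim accrued on 2001-09-08, when the wrongful act occurred.
The untolled deadline — 5 years after 2001-09-08 — is 2006-09-08.
The period was tolled for 124 days by the pending related arbitration (2003-04-22 to 2003-08-24), pushing the deadline to 2007-01-10.
None of the other events listed affects the running of the period under the stated rules.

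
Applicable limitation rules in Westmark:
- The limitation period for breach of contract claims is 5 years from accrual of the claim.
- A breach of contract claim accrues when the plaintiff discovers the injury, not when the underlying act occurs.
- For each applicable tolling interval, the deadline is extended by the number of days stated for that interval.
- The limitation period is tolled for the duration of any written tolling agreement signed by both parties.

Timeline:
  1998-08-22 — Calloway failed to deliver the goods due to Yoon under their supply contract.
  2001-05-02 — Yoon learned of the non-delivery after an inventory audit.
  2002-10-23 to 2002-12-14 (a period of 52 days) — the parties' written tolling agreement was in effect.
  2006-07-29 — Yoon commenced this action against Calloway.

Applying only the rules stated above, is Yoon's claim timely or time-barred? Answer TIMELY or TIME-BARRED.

The claim did not accrue until Yoon discovered the injury on 2001-05-02; the 1998-08-22 act date does not start the clock under the stated rule.
The untolled deadline — 5 years after 2001-05-02 — is 2006-05-02.
The written tolling agreement from 2002-10-23 to 2002-12-14 tolled the period for 52 days, extending the deadline to 2006-06-23.
Yoon filed on 2006-07-29, after the 2006-06-23 deadline, so the action is time-barred.

TIME-BARRED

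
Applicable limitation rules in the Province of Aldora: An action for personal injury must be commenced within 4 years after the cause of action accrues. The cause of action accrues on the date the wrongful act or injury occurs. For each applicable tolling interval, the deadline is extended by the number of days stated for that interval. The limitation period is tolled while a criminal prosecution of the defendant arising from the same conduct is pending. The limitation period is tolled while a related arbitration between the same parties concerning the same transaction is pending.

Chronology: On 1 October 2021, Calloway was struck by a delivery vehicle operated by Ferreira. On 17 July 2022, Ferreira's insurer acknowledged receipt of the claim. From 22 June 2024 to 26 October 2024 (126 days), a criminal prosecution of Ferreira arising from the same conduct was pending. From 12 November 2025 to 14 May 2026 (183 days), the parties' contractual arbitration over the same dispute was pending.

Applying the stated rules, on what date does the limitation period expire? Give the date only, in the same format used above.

6 August 2026

The claim accrued on 1 October 2021, when the wrongful act occurred.
4 years from 1 October 2021 is 1 October 2025.
The pending criminal prosecution from 22 June 2024 to 26 October 2024 tolled the period for 126 days, extending the deadline to 4 February 2026.
Because the pending related arbitration ran from 12 November 2025 to 14 May 2026, the deadline is extended by 183 days to 6 August 2026.
Nothing else in the chronology tolls or restarts the period.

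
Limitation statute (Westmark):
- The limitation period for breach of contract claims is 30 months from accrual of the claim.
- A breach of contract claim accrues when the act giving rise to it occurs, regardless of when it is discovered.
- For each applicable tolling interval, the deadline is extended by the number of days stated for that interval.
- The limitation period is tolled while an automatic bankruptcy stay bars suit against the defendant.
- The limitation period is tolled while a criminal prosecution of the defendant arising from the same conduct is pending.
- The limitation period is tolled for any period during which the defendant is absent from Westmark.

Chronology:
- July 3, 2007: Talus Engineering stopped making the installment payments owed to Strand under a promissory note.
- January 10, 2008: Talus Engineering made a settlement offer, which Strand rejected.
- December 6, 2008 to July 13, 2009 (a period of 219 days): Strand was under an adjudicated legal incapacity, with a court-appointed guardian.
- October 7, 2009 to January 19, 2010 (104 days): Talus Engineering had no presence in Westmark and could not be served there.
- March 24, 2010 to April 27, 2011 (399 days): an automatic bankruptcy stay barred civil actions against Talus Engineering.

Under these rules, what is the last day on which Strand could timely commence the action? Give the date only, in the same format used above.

May 21, 2011

The claim accrued on July 3, 2007, the date of the act.
Adding the 30 months base period to July 3, 2007 gives a deadline of January 3, 2010, before any tolling.
The defendant's absence from the jurisdiction from October 7, 2009 to January 19, 2010 tolled the period for 104 days, extending the deadline to April 17, 2010.
Because the automatic bankruptcy stay ran from March 24, 2010 to April 27, 2011, the deadline is extended by 399 days to May 21, 2011.
Although the plaintiff's incapacity ran from December 6, 2008 to July 13, 2009, the stated rules do not make that a tolling event, so it is disregarded.
Nothing else in the chronology tolls or restarts the period.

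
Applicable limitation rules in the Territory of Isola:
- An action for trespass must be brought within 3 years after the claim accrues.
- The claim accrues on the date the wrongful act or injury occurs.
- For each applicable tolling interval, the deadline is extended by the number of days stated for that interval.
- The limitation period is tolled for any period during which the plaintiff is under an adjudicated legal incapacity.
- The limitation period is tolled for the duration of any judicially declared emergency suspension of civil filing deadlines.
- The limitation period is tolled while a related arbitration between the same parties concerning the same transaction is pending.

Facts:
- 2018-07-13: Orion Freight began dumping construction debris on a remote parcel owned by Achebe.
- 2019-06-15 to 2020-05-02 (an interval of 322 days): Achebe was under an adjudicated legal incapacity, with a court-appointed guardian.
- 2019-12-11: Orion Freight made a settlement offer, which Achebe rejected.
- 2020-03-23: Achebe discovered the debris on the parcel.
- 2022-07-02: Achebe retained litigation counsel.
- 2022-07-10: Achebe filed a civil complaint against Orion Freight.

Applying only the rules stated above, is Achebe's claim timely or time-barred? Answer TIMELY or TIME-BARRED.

TIME-BARRED

Because the rule ties accrual to occurrence, the claim accrued on 2018-07-13, not on the 2020-03-23 discovery date.
The untolled deadline — 3 years after 2018-07-13 — is 2021-07-13.
Because the plaintiff's legal incapacity ran from 2019-06-15 to 2020-05-02, the deadline is extended by 322 days to 2022-05-31.
Nothing else in the chronology tolls or restarts the period.
The 2022-07-10 filing falls after the 2022-05-31 deadline; the claim is time-barred.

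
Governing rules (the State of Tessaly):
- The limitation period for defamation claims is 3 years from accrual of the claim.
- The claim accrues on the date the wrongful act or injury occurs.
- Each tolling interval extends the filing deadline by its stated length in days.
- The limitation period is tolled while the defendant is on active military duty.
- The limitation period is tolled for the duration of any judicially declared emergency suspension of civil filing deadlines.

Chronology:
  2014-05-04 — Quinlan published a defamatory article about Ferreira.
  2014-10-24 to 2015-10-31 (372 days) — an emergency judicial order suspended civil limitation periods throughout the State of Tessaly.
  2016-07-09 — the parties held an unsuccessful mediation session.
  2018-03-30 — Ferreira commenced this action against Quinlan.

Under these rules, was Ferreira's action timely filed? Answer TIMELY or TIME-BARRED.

The claim accrued on 2014-05-04, when the wrongful act occurred.
Adding the 3 years base period to 2014-05-04 gives a deadline of 2017-05-04, before any tolling.
The period was tolled for 372 days by the emergency suspension of filing deadlines (2014-10-24 to 2015-10-31), pushing the deadline to 2018-05-11.
The other events in the timeline have no effect on the limitation period under the stated rules.
The 2018-03-30 filing precedes the 2018-05-11 deadline; the claim is timely.

TIMELY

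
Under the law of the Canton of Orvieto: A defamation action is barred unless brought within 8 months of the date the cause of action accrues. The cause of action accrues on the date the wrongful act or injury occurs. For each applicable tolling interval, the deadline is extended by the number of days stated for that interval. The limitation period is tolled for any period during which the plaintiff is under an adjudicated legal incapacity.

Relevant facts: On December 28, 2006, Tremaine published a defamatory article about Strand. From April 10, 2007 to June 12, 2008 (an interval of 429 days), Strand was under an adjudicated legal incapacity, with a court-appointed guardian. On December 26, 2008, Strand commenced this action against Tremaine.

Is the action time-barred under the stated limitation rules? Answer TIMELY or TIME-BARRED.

TIME-BARRED

The claim accrued on December 28, 2006, when the wrongful act occurred.
The untolled deadline — 8 months after December 28, 2006 — is August 28, 2007.
Because the plaintiff's legal incapacity ran from April 10, 2007 to June 12, 2008, the deadline is extended by 429 days to October 30, 2008.
The December 26, 2008 filing falls after the October 30, 2008 deadline; the claim is time-barred.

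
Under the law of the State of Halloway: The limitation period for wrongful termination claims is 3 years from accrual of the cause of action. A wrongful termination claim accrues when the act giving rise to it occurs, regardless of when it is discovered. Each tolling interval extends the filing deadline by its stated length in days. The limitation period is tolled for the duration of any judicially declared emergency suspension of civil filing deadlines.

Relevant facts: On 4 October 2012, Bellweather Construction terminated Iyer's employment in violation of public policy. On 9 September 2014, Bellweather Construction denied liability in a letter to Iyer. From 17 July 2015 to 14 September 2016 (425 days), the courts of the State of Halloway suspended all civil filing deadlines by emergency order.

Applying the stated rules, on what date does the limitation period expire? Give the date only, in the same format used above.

The claim accrued on 4 October 2012, when the wrongful act occurred.
3 years from 4 October 2012 is 4 October 2015.
Because the emergency suspension of filing deadlines ran from 17 July 2015 to 14 September 2016, the deadline is extended by 425 days to 2 December 2016.
Nothing else in the chronology tolls or restarts the period.

2 December 2016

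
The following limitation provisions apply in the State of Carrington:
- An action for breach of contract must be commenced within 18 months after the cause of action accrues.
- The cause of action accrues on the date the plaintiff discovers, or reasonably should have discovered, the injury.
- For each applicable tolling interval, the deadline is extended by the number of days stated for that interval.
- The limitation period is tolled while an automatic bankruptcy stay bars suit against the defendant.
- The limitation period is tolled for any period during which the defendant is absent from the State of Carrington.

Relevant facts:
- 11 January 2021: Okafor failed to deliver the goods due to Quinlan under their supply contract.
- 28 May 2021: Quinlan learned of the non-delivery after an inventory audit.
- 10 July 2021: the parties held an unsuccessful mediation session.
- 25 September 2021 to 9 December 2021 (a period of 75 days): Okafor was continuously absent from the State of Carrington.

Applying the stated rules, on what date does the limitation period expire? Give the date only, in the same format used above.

Under the discovery rule, the claim accrued on 28 May 2021, when Quinlan discovered the injury — not on the 11 January 2021 date of the underlying act.
Adding the 18 months base period to 28 May 2021 gives a deadline of 28 November 2022, before any tolling.
Because the defendant's absence from the jurisdiction ran from 25 September 2021 to 9 December 2021, the deadline is extended by 75 days to 11 February 2023.
None of the other events listed affects the running of the period under the stated rules.

11 February 2023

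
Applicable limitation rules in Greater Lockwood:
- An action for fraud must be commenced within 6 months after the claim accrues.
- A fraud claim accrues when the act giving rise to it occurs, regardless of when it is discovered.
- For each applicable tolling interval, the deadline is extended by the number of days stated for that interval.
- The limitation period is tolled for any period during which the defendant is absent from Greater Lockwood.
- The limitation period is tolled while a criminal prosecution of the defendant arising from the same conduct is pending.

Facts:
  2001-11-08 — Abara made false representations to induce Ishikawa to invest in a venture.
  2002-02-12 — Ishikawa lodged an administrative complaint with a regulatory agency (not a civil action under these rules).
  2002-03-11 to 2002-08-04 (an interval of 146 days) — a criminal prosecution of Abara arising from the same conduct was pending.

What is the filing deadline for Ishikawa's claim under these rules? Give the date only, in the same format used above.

The limitation period began to run on 2001-11-08.
The untolled deadline — 6 months after 2001-11-08 — is 2002-05-08.
The pending criminal prosecution from 2002-03-11 to 2002-08-04 tolled the period for 146 days, extending the deadline to 2002-10-01.
The other events in the timeline have no effect on the limitation period under the stated rules.

2002-10-01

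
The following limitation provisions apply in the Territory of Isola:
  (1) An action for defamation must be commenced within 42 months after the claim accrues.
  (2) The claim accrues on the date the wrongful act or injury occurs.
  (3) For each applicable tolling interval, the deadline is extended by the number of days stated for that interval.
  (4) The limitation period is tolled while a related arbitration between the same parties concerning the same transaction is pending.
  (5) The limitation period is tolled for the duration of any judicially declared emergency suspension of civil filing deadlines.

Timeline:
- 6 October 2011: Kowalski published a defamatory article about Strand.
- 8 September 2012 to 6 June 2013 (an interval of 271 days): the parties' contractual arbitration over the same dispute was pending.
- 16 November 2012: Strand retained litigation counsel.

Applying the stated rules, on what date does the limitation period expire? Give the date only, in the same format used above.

2 January 2016

The limitation period began to run on 6 October 2011.
42 months from 6 October 2011 is 6 April 2015.
The period was tolled for 271 days by the pending related arbitration (8 September 2012 to 6 June 2013), pushing the deadline to 2 January 2016.
None of the other events listed affects the running of the period under the stated rules.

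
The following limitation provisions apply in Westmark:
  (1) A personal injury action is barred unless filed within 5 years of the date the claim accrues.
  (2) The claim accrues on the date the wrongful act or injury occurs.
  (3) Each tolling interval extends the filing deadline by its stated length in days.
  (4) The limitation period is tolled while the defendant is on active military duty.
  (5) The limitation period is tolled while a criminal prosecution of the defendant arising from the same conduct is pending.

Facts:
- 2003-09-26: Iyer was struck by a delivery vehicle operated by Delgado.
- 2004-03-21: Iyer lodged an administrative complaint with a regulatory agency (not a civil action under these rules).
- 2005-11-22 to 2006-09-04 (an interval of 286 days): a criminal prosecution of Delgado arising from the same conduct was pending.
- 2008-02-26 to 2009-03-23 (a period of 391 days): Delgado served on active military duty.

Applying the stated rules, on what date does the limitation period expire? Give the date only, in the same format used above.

The claim accrued on 2003-09-26, when the wrongful act occurred.
Adding the 5 years base period to 2003-09-26 gives a deadline of 2008-09-26, before any tolling.
The pending criminal prosecution from 2005-11-22 to 2006-09-04 tolled the period for 286 days, extending the deadline to 2009-07-09.
Because the defendant's active military service ran from 2008-02-26 to 2009-03-23, the deadline is extended by 391 days to 2010-08-04.
None of the other events listed affects the running of the period under the stated rules.

2010-08-04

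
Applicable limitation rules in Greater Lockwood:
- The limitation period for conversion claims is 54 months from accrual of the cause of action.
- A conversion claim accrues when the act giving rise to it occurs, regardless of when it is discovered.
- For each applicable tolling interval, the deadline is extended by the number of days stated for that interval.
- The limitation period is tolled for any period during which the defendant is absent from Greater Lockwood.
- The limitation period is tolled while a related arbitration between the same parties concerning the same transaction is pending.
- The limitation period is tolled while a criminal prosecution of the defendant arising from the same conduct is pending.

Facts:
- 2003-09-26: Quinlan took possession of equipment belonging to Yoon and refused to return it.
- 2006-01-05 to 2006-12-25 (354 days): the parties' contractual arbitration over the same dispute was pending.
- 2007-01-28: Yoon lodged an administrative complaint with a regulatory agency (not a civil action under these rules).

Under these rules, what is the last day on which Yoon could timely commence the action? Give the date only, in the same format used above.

2009-03-15

The claim accrued on 2003-09-26, when the wrongful act occurred.
54 months from 2003-09-26 is 2008-03-26.
The period was tolled for 354 days by the pending related arbitration (2006-01-05 to 2006-12-25), pushing the deadline to 2009-03-15.
The other events in the timeline have no effect on the limitation period under the stated rules.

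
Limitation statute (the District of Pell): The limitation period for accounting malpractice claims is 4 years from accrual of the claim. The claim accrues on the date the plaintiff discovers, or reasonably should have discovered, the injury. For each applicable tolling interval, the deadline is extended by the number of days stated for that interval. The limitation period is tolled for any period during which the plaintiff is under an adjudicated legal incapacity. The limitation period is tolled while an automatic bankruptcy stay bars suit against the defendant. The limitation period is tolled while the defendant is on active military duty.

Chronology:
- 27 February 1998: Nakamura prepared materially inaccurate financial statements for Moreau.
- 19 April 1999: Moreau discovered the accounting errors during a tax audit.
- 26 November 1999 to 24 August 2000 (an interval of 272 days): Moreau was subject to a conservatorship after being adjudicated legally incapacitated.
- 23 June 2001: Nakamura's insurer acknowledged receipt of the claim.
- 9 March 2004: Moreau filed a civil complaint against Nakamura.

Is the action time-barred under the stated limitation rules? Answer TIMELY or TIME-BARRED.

TIME-BARRED

Accrual is tied to discovery, so the period began on 19 April 1999 rather than on 27 February 1998 when the act occurred.
Adding the 4 years base period to 19 April 1999 gives a deadline of 19 April 2003, before any tolling.
The plaintiff's legal incapacity from 26 November 1999 to 24 August 2000 tolled the period for 272 days, extending the deadline to 16 January 2004.
The other events in the timeline have no effect on the limitation period under the stated rules.
The 9 March 2004 filing falls after the 16 January 2004 deadline; the claim is time-barred.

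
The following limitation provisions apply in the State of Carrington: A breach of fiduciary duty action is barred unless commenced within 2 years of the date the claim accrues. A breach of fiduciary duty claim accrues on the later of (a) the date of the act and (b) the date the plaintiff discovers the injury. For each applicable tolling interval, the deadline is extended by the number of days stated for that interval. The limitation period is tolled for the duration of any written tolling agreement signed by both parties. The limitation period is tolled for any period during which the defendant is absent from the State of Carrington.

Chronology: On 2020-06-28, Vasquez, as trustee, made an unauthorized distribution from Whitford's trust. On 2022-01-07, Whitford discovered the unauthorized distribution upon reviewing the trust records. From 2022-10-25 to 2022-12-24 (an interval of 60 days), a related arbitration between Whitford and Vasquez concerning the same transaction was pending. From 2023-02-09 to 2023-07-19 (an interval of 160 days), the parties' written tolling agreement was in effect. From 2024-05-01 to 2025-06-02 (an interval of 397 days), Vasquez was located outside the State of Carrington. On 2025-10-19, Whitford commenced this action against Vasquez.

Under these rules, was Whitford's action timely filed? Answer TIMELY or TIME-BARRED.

TIME-BARRED

Because discovery on 2022-01-07 post-dates the 2020-06-28 act, accrual under the later-of rule falls on 2022-01-07.
Adding the 2 years base period to 2022-01-07 gives a deadline of 2024-01-07, before any tolling.
The written tolling agreement from 2023-02-09 to 2023-07-19 tolled the period for 160 days, extending the deadline to 2024-06-15.
Because the defendant's absence from the jurisdiction ran from 2024-05-01 to 2025-06-02, the deadline is extended by 397 days to 2025-07-17.
Although a pending arbitration ran from 2022-10-25 to 2022-12-24, the stated rules do not make that a tolling event, so it is disregarded.
The 2025-10-19 filing falls after the 2025-07-17 deadline; the claim is time-barred.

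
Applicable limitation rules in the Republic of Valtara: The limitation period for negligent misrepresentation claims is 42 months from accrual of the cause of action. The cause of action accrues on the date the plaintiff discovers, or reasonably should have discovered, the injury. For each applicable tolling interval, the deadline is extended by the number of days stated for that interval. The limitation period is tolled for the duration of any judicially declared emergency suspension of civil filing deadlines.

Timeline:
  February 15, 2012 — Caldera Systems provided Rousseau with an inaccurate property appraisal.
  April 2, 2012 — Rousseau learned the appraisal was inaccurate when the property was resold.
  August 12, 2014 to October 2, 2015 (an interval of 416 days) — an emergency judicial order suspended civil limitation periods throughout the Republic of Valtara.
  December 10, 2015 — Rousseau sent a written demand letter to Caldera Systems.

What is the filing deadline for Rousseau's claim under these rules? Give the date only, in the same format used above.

November 21, 2016

The claim did not accrue until Rousseau discovered the injury on April 2, 2012; the February 15, 2012 act date does not start the clock under the stated rule.
The untolled deadline — 42 months after April 2, 2012 — is October 2, 2015.
The emergency suspension of filing deadlines from August 12, 2014 to October 2, 2015 tolled the period for 416 days, extending the deadline to November 21, 2016.
Nothing else in the chronology tolls or restarts the period.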